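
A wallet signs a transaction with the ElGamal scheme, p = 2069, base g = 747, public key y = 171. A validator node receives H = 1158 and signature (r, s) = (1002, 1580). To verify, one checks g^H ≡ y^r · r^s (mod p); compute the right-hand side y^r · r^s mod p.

Squares mod 2069: 171^1≡171, 171^2≡275, 171^4≡1141, 171^8≡480, 171^16≡741, 171^32≡796, 171^64≡502, 171^128≡1655, 171^256≡1738, 171^512≡1973
1002 = 512 + 256 + 128 + 64 + 32 + 8 + 2, so 171^1002 ≡ 1973·1738·1655·502·796·480·275 ≡ 694 (mod 2069)
Squares mod 2069: 1002^1≡1002, 1002^2≡539, 1002^4≡861, 1002^8≡619, 1002^16≡396, 1002^32≡1641, 1002^64≡1112, 1002^128≡1351, 1002^256≡343, 1002^512≡1785, 1002^1024≡2034
1580 = 1024 + 512 + 32 + 8 + 4, so 1002^1580 ≡ 2034·1785·1641·619·861 ≡ 1643 (mod 2069)
y^r · r^s ≡ 694·1643 = 1140242 ≡ 223 (mod 2069)

223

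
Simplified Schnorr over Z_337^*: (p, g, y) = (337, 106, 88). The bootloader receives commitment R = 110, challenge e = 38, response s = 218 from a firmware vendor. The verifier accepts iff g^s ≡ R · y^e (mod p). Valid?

yes

g^s mod p:
106^2 = 11236 ≡ 115
106^4 ≡ 115^2 = 13225 ≡ 82
106^8 ≡ 82^2 = 6724 ≡ 321
106^16 ≡ 321^2 = 103041 ≡ 256
106^32 ≡ 256^2 = 65536 ≡ 158
106^64 ≡ 158^2 = 24964 ≡ 26
106^128 ≡ 26^2 = 676 ≡ 2
218 = 128 + 64 + 16 + 8 + 2, so 106^218 ≡ 2·26·256·321·115 ≡ 91 (mod 337)
R · y^e mod p:
88^2 = 7744 ≡ 330
88^4 ≡ 330^2 = 108900 ≡ 49
88^8 ≡ 49^2 = 2401 ≡ 42
88^16 ≡ 42^2 = 1764 ≡ 79
88^32 ≡ 79^2 = 6241 ≡ 175
38 = 32 + 4 + 2, so 88^38 ≡ 175·49·330 ≡ 298 (mod 337)
110·298 = 32780 ≡ 91 (mod 337)
91 ≡ 91 (mod 337); signature holds.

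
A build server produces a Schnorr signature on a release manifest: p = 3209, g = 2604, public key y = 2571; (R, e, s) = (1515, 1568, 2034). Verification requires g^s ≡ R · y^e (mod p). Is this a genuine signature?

g^s mod p:
2604^2 = 6780816 ≡ 199
2604^4 ≡ 199^2 = 39601 ≡ 1093
2604^8 ≡ 1093^2 = 1194649 ≡ 901
2604^16 ≡ 901^2 = 811801 ≡ 3133
2604^32 ≡ 3133^2 = 9815689 ≡ 2567
2604^64 ≡ 2567^2 = 6589489 ≡ 1412
2604^128 ≡ 1412^2 = 1993744 ≡ 955
2604^256 ≡ 955^2 = 912025 ≡ 669
2604^512 ≡ 669^2 = 447561 ≡ 1510
2604^1024 ≡ 1510^2 = 2280100 ≡ 1710
2034 = 1024 + 512 + 256 + 128 + 64 + 32 + 16 + 2, so 2604^2034 ≡ 1710·1510·669·955·1412·2567·3133·199 ≡ 149 (mod 3209)
R · y^e mod p:
2571^2 = 6610041 ≡ 2710
2571^4 ≡ 2710^2 = 7344100 ≡ 1908
2571^8 ≡ 1908^2 = 3640464 ≡ 1458
2571^16 ≡ 1458^2 = 2125764 ≡ 1406
2571^32 ≡ 1406^2 = 1976836 ≡ 92
2571^64 ≡ 92^2 = 8464 ≡ 2046
2571^128 ≡ 2046^2 = 4186116 ≡ 1580
2571^256 ≡ 1580^2 = 2496400 ≡ 3007
2571^512 ≡ 3007^2 = 9042049 ≡ 2296
2571^1024 ≡ 2296^2 = 5271616 ≡ 2438
1568 = 1024 + 512 + 32, so 2571^1568 ≡ 2438·2296·92 ≡ 87 (mod 3209)
1515·87 = 131805 ≡ 236 (mod 3209)
149 ≠ 236; the check fails.

forged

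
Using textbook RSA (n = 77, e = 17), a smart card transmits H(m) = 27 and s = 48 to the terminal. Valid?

yes

s^2 ≡ 48^2 = 2304 ≡ 71
s^4 ≡ 71^2 = 5041 ≡ 36
s^8 ≡ 36^2 = 1296 ≡ 64
s^16 ≡ 64^2 = 4096 ≡ 15
17 = 16 + 1, so s^17 ≡ 15·48 ≡ 27 (mod 77)
27 = H(m), so the signature checks out.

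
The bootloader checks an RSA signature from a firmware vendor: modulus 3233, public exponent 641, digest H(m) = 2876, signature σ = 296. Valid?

σ^641 mod 3233 = 357
The recovered value 357 does not match the digest 2876.

no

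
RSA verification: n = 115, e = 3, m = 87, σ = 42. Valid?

no

σ^2 ≡ 42^2 = 1764 ≡ 39
3 = 2 + 1, so σ^3 ≡ 39·42 ≡ 28 (mod 115)
28 ≠ 87, so verification fails.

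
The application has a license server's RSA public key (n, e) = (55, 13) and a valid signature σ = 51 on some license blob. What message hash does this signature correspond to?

46

σ^2 ≡ 51^2 = 2601 ≡ 16
σ^4 ≡ 16^2 = 256 ≡ 36
σ^8 ≡ 36^2 = 1296 ≡ 31
13 = 8 + 4 + 1, so σ^13 ≡ 31·36·51 ≡ 46 (mod 55)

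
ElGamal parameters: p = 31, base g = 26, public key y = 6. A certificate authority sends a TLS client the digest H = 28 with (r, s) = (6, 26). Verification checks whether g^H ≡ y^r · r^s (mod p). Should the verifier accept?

accept

Left side g^H mod p:
26^2 = 676 ≡ 25
26^4 ≡ 25^2 = 625 ≡ 5
26^8 ≡ 5^2 = 25
26^16 ≡ 25^2 = 625 ≡ 5
28 = 16 + 8 + 4, so 26^28 ≡ 5·25·5 ≡ 5 (mod 31)
Right side y^r · r^s mod p:
6^2 = 36 ≡ 5
6^4 ≡ 5^2 = 25
6 = 4 + 2, so 6^6 ≡ 25·5 ≡ 1 (mod 31)
6^2 = 36 ≡ 5
6^4 ≡ 5^2 = 25
6^8 ≡ 25^2 = 625 ≡ 5
6^16 ≡ 5^2 = 25
26 = 16 + 8 + 2, so 6^26 ≡ 25·5·5 ≡ 5 (mod 31)
1·5 = 5 ≡ 5 (mod 31)
5 ≡ 5 (mod 31), so the signature is genuine.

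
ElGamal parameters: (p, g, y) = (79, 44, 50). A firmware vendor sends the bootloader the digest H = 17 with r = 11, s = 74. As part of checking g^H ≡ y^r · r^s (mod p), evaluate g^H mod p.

44^17 mod 79 = 73

73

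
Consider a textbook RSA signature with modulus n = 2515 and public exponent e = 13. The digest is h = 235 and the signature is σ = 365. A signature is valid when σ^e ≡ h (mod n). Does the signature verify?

verifies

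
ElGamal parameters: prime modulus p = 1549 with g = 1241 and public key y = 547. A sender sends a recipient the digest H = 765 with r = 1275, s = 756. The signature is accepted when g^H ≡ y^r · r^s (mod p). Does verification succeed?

fails

Left side g^H mod p:
1241^2 = 1540081 ≡ 375
1241^4 ≡ 375^2 = 140625 ≡ 1215
1241^8 ≡ 1215^2 = 1476225 ≡ 28
1241^16 ≡ 28^2 = 784
1241^32 ≡ 784^2 = 614656 ≡ 1252
1241^64 ≡ 1252^2 = 1567504 ≡ 1465
1241^128 ≡ 1465^2 = 2146225 ≡ 860
1241^256 ≡ 860^2 = 739600 ≡ 727
1241^512 ≡ 727^2 = 528529 ≡ 320
765 = 512 + 128 + 64 + 32 + 16 + 8 + 4 + 1, so 1241^765 ≡ 320·860·1465·1252·784·28·1215·1241 ≡ 1297 (mod 1549)
Right side y^r · r^s mod p:
547^2 = 299209 ≡ 252
547^4 ≡ 252^2 = 63504 ≡ 1544
547^8 ≡ 1544^2 = 2383936 ≡ 25
547^16 ≡ 25^2 = 625
547^32 ≡ 625^2 = 390625 ≡ 277
547^64 ≡ 277^2 = 76729 ≡ 828
547^128 ≡ 828^2 = 685584 ≡ 926
547^256 ≡ 926^2 = 857476 ≡ 879
547^512 ≡ 879^2 = 772641 ≡ 1239
547^1024 ≡ 1239^2 = 1535121 ≡ 62
1275 = 1024 + 128 + 64 + 32 + 16 + 8 + 2 + 1, so 547^1275 ≡ 62·926·828·277·625·25·252·547 ≡ 675 (mod 1549)
1275^2 = 1625625 ≡ 724
1275^4 ≡ 724^2 = 524176 ≡ 614
1275^8 ≡ 614^2 = 376996 ≡ 589
1275^16 ≡ 589^2 = 346921 ≡ 1494
1275^32 ≡ 1494^2 = 2232036 ≡ 1476
1275^64 ≡ 1476^2 = 2178576 ≡ 682
1275^128 ≡ 682^2 = 465124 ≡ 424
1275^256 ≡ 424^2 = 179776 ≡ 92
1275^512 ≡ 92^2 = 8464 ≡ 719
756 = 512 + 128 + 64 + 32 + 16 + 4, so 1275^756 ≡ 719·424·682·1476·1494·614 ≡ 1491 (mod 1549)
675·1491 = 1006425 ≡ 1124 (mod 1549)
1297 ≠ 1124, so verification fails.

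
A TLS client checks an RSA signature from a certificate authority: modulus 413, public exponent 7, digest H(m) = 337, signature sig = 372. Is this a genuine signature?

Squares mod 413: sig^1≡372, sig^2≡29, sig^4≡15
7 = 4 + 2 + 1, so sig^7 ≡ 15·29·372 ≡ 337 (mod 413)
Since 337 equals the digest 337, verification succeeds.

genuine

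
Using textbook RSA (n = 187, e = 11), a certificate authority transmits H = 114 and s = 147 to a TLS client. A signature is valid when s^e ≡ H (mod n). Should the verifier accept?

Squares mod 187: s^1≡147, s^2≡104, s^4≡157, s^8≡152
11 = 8 + 2 + 1, so s^11 ≡ 152·104·147 ≡ 114 (mod 187)
114 = H, so the signature checks out.

accept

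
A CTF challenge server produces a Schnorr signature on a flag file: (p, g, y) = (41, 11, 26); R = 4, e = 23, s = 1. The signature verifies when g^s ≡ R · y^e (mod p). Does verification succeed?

passes

g^s mod p:
11^1 mod 41 = 11
R · y^e mod p:
Squares mod 41: 26^1≡26, 26^2≡20, 26^4≡31, 26^8≡18, 26^16≡37
23 = 16 + 4 + 2 + 1, so 26^23 ≡ 37·31·20·26 ≡ 13 (mod 41)
4·13 = 52 ≡ 11 (mod 41)
11 ≡ 11 (mod 41); signature holds.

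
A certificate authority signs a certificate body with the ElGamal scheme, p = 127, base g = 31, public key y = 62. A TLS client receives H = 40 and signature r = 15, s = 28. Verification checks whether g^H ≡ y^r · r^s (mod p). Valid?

Left side g^H mod p:
31^40 mod 127 = 35
Right side y^r · r^s mod p:
62^15 mod 127 = 94
15^28 mod 127 = 99
94·99 = 9306 ≡ 35 (mod 127)
35 ≡ 35 (mod 127), so the signature is genuine.

yes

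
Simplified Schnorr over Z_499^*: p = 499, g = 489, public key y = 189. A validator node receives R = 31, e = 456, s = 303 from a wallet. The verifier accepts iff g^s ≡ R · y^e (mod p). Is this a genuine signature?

g^s mod p:
489^2 = 239121 ≡ 100
489^4 ≡ 100^2 = 10000 ≡ 20
489^8 ≡ 20^2 = 400
489^16 ≡ 400^2 = 160000 ≡ 320
489^32 ≡ 320^2 = 102400 ≡ 105
489^64 ≡ 105^2 = 11025 ≡ 47
489^128 ≡ 47^2 = 2209 ≡ 213
489^256 ≡ 213^2 = 45369 ≡ 459
303 = 256 + 32 + 8 + 4 + 2 + 1, so 489^303 ≡ 459·105·400·20·100·489 ≡ 169 (mod 499)
R · y^e mod p:
189^2 = 35721 ≡ 292
189^4 ≡ 292^2 = 85264 ≡ 434
189^8 ≡ 434^2 = 188356 ≡ 233
189^16 ≡ 233^2 = 54289 ≡ 397
189^32 ≡ 397^2 = 157609 ≡ 424
189^64 ≡ 424^2 = 179776 ≡ 136
189^128 ≡ 136^2 = 18496 ≡ 33
189^256 ≡ 33^2 = 1089 ≡ 91
456 = 256 + 128 + 64 + 8, so 189^456 ≡ 91·33·136·233 ≡ 263 (mod 499)
31·263 = 8153 ≡ 169 (mod 499)
169 ≡ 169 (mod 499); signature holds.

genuine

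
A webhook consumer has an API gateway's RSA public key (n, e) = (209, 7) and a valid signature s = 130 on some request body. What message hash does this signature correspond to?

Squares mod 209: s^1≡130, s^2≡180, s^4≡5
7 = 4 + 2 + 1, so s^7 ≡ 5·180·130 ≡ 169 (mod 209)

169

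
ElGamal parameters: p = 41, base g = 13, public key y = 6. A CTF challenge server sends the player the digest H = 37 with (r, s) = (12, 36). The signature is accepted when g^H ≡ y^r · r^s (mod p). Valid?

no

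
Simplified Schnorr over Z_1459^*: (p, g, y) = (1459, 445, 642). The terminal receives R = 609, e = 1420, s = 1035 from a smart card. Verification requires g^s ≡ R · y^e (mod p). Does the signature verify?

g^s mod p:
445^2 = 198025 ≡ 1060
445^4 ≡ 1060^2 = 1123600 ≡ 170
445^8 ≡ 170^2 = 28900 ≡ 1179
445^16 ≡ 1179^2 = 1390041 ≡ 1073
445^32 ≡ 1073^2 = 1151329 ≡ 178
445^64 ≡ 178^2 = 31684 ≡ 1045
445^128 ≡ 1045^2 = 1092025 ≡ 693
445^256 ≡ 693^2 = 480249 ≡ 238
445^512 ≡ 238^2 = 56644 ≡ 1202
445^1024 ≡ 1202^2 = 1444804 ≡ 394
1035 = 1024 + 8 + 2 + 1, so 445^1035 ≡ 394·1179·1060·445 ≡ 363 (mod 1459)
R · y^e mod p:
642^2 = 412164 ≡ 726
642^4 ≡ 726^2 = 527076 ≡ 377
642^8 ≡ 377^2 = 142129 ≡ 606
642^16 ≡ 606^2 = 367236 ≡ 1027
642^32 ≡ 1027^2 = 1054729 ≡ 1331
642^64 ≡ 1331^2 = 1771561 ≡ 335
642^128 ≡ 335^2 = 112225 ≡ 1341
642^256 ≡ 1341^2 = 1798281 ≡ 793
642^512 ≡ 793^2 = 628849 ≡ 20
642^1024 ≡ 20^2 = 400
1420 = 1024 + 256 + 128 + 8 + 4, so 642^1420 ≡ 400·793·1341·606·377 ≡ 784 (mod 1459)
609·784 = 477456 ≡ 363 (mod 1459)
363 ≡ 363 (mod 1459); signature holds.

verifies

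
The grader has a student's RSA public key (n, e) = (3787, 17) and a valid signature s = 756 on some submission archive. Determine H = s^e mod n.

3262

Squares mod 3787: s^1≡756, s^2≡3486, s^4≡3500, s^8≡2842, s^16≡3080
17 = 16 + 1, so s^17 ≡ 3080·756 ≡ 3262 (mod 3787)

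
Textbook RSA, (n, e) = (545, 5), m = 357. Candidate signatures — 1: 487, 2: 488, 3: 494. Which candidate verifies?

1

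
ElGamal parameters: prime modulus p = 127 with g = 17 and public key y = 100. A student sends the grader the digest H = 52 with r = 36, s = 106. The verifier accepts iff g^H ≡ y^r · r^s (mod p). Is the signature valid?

Left side g^H mod p:
Squares mod 127: 17^1≡17, 17^2≡35, 17^4≡82, 17^8≡120, 17^16≡49, 17^32≡115
52 = 32 + 16 + 4, so 17^52 ≡ 115·49·82 ≡ 44 (mod 127)
Right side y^r · r^s mod p:
Squares mod 127: 100^1≡100, 100^2≡94, 100^4≡73, 100^8≡122, 100^16≡25, 100^32≡117
36 = 32 + 4, so 100^36 ≡ 117·73 ≡ 32 (mod 127)
Squares mod 127: 36^1≡36, 36^2≡26, 36^4≡41, 36^8≡30, 36^16≡11, 36^32≡121, 36^64≡36
106 = 64 + 32 + 8 + 2, so 36^106 ≡ 36·121·30·26 ≡ 49 (mod 127)
32·49 = 1568 ≡ 44 (mod 127)
44 ≡ 44 (mod 127), so the signature is genuine.

valid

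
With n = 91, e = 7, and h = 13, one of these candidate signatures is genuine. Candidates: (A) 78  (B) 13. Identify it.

B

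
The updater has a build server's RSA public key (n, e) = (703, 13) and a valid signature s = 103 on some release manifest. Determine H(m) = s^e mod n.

103

s^2 ≡ 103^2 = 10609 ≡ 64
s^4 ≡ 64^2 = 4096 ≡ 581
s^8 ≡ 581^2 = 337561 ≡ 121
13 = 8 + 4 + 1, so s^13 ≡ 121·581·103 ≡ 103 (mod 703)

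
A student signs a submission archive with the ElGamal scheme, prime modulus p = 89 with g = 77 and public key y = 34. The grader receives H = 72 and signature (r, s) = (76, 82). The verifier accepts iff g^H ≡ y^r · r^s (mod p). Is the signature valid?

Left side g^H mod p:
Squares mod 89: 77^1≡77, 77^2≡55, 77^4≡88, 77^8≡1, 77^16≡1, 77^32≡1, 77^64≡1
72 = 64 + 8, so 77^72 ≡ 1·1 ≡ 1 (mod 89)
Right side y^r · r^s mod p:
Squares mod 89: 34^1≡34, 34^2≡88, 34^4≡1, 34^8≡1, 34^16≡1, 34^32≡1, 34^64≡1
76 = 64 + 8 + 4, so 34^76 ≡ 1·1·1 ≡ 1 (mod 89)
Squares mod 89: 76^1≡76, 76^2≡80, 76^4≡81, 76^8≡64, 76^16≡2, 76^32≡4, 76^64≡16
82 = 64 + 16 + 2, so 76^82 ≡ 16·2·80 ≡ 68 (mod 89)
1·68 = 68 ≡ 68 (mod 89)
1 ≠ 68, so verification fails.

invalid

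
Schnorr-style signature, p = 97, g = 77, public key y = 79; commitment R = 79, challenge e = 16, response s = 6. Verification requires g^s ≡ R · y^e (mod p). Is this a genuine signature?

genuine

g^s mod p:
Squares mod 97: 77^1≡77, 77^2≡12, 77^4≡47
6 = 4 + 2, so 77^6 ≡ 47·12 ≡ 79 (mod 97)
R · y^e mod p:
Squares mod 97: 79^1≡79, 79^2≡33, 79^4≡22, 79^8≡96, 79^16≡1
79^16 ≡ 1 (mod 97)
79·1 = 79 ≡ 79 (mod 97)
79 ≡ 79 (mod 97); signature holds.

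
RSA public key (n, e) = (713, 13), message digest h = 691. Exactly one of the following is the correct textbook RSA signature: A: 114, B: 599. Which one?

B

Candidate A: Squares mod 713: 114^1≡114, 114^2≡162, 114^4≡576, 114^8≡231; 13 = 8 + 4 + 1, so 114^13 ≡ 231·576·114 ≡ 22 (mod 713)
Candidate B: Squares mod 713: 599^1≡599, 599^2≡162, 599^4≡576, 599^8≡231; 13 = 8 + 4 + 1, so 599^13 ≡ 231·576·599 ≡ 691 (mod 713)
  → matches h = 691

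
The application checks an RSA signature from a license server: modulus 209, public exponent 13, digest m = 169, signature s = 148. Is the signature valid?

invalid

s^13 mod 209 = 48
s^13 mod 209 = 48, but m = 169.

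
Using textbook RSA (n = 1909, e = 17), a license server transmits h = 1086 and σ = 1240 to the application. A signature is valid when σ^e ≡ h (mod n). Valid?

σ^2 ≡ 1240^2 = 1537600 ≡ 855
σ^4 ≡ 855^2 = 731025 ≡ 1787
σ^8 ≡ 1787^2 = 3193369 ≡ 1521
σ^16 ≡ 1521^2 = 2313441 ≡ 1642
17 = 16 + 1, so σ^17 ≡ 1642·1240 ≡ 1086 (mod 1909)
Since 1086 equals the digest 1086, verification succeeds.

yes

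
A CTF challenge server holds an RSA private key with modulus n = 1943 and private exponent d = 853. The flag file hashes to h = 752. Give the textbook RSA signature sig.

h^2 ≡ 752^2 = 565504 ≡ 91
h^4 ≡ 91^2 = 8281 ≡ 509
h^8 ≡ 509^2 = 259081 ≡ 662
h^16 ≡ 662^2 = 438244 ≡ 1069
h^32 ≡ 1069^2 = 1142761 ≡ 277
h^64 ≡ 277^2 = 76729 ≡ 952
h^128 ≡ 952^2 = 906304 ≡ 866
h^256 ≡ 866^2 = 749956 ≡ 1901
h^512 ≡ 1901^2 = 3613801 ≡ 1764
853 = 512 + 256 + 64 + 16 + 4 + 1, so h^853 ≡ 1764·1901·952·1069·509·752 ≡ 1697 (mod 1943)

1697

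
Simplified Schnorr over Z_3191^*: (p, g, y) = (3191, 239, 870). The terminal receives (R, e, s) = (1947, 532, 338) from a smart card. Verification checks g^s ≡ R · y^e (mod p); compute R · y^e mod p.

480

Squares mod 3191: 870^1≡870, 870^2≡633, 870^4≡1814, 870^8≡675, 870^16≡2503, 870^32≡1076, 870^64≡2634, 870^128≡722, 870^256≡1151, 870^512≡536
532 = 512 + 16 + 4, so 870^532 ≡ 536·2503·1814 ≡ 133 (mod 3191)
R · y^e ≡ 1947·133 = 258951 ≡ 480 (mod 3191)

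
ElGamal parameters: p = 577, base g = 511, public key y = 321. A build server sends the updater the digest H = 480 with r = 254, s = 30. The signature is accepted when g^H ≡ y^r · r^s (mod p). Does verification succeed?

fails

Left side g^H mod p:
511^480 mod 577 = 363
Right side y^r · r^s mod p:
321^254 mod 577 = 335
254^30 mod 577 = 569
335·569 = 190615 ≡ 205 (mod 577)
363 ≠ 205, so verification fails.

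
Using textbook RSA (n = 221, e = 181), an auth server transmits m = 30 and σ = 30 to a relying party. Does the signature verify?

verifies

Squares mod 221: σ^1≡30, σ^2≡16, σ^4≡35, σ^8≡120, σ^16≡35, σ^32≡120, σ^64≡35, σ^128≡120
181 = 128 + 32 + 16 + 4 + 1, so σ^181 ≡ 120·120·35·35·30 ≡ 30 (mod 221)
σ^181 mod 221 = 30 matches m.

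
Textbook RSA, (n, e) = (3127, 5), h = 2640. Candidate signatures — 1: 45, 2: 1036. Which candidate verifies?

Candidate 1: 45^2 = 2025; 45^4 ≡ 2025^2 = 4100625 ≡ 1128; 5 = 4 + 1, so 45^5 ≡ 1128·45 ≡ 728 (mod 3127)
Candidate 2: 1036^2 = 1073296 ≡ 735; 1036^4 ≡ 735^2 = 540225 ≡ 2381; 5 = 4 + 1, so 1036^5 ≡ 2381·1036 ≡ 2640 (mod 3127)
  → matches h = 2640

2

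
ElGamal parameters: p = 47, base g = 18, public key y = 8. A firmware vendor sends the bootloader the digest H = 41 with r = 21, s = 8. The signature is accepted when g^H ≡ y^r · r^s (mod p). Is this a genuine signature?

Left side g^H mod p:
18^2 = 324 ≡ 42
18^4 ≡ 42^2 = 1764 ≡ 25
18^8 ≡ 25^2 = 625 ≡ 14
18^16 ≡ 14^2 = 196 ≡ 8
18^32 ≡ 8^2 = 64 ≡ 17
41 = 32 + 8 + 1, so 18^41 ≡ 17·14·18 ≡ 7 (mod 47)
Right side y^r · r^s mod p:
8^2 = 64 ≡ 17
8^4 ≡ 17^2 = 289 ≡ 7
8^8 ≡ 7^2 = 49 ≡ 2
8^16 ≡ 2^2 = 4
21 = 16 + 4 + 1, so 8^21 ≡ 4·7·8 ≡ 36 (mod 47)
21^2 = 441 ≡ 18
21^4 ≡ 18^2 = 324 ≡ 42
21^8 ≡ 42^2 = 1764 ≡ 25
36·25 = 900 ≡ 7 (mod 47)
7 ≡ 7 (mod 47), so the signature is genuine.

genuine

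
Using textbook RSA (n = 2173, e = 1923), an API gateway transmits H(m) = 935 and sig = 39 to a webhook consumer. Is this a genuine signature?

sig^2 ≡ 39^2 = 1521
sig^4 ≡ 1521^2 = 2313441 ≡ 1369
sig^8 ≡ 1369^2 = 1874161 ≡ 1035
sig^16 ≡ 1035^2 = 1071225 ≡ 2109
sig^32 ≡ 2109^2 = 4447881 ≡ 1923
sig^64 ≡ 1923^2 = 3697929 ≡ 1656
sig^128 ≡ 1656^2 = 2742336 ≡ 10
sig^256 ≡ 10^2 = 100
sig^512 ≡ 100^2 = 10000 ≡ 1308
sig^1024 ≡ 1308^2 = 1710864 ≡ 713
1923 = 1024 + 512 + 256 + 128 + 2 + 1, so sig^1923 ≡ 713·1308·100·10·1521·39 ≡ 935 (mod 2173)
Since 935 equals the digest 935, verification succeeds.

genuine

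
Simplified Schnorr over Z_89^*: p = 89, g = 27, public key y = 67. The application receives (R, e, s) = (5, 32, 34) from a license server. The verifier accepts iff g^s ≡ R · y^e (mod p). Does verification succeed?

passes

g^s mod p:
27^2 = 729 ≡ 17
27^4 ≡ 17^2 = 289 ≡ 22
27^8 ≡ 22^2 = 484 ≡ 39
27^16 ≡ 39^2 = 1521 ≡ 8
27^32 ≡ 8^2 = 64
34 = 32 + 2, so 27^34 ≡ 64·17 ≡ 20 (mod 89)
R · y^e mod p:
67^2 = 4489 ≡ 39
67^4 ≡ 39^2 = 1521 ≡ 8
67^8 ≡ 8^2 = 64
67^16 ≡ 64^2 = 4096 ≡ 2
67^32 ≡ 2^2 = 4
5·4 = 20 ≡ 20 (mod 89)
20 ≡ 20 (mod 89); signature holds.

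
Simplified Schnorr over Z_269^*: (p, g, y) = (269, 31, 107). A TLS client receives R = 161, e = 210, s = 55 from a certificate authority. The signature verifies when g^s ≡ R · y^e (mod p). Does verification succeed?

passes

g^s mod p:
31^2 = 961 ≡ 154
31^4 ≡ 154^2 = 23716 ≡ 44
31^8 ≡ 44^2 = 1936 ≡ 53
31^16 ≡ 53^2 = 2809 ≡ 119
31^32 ≡ 119^2 = 14161 ≡ 173
55 = 32 + 16 + 4 + 2 + 1, so 31^55 ≡ 173·119·44·154·31 ≡ 123 (mod 269)
R · y^e mod p:
107^2 = 11449 ≡ 151
107^4 ≡ 151^2 = 22801 ≡ 205
107^8 ≡ 205^2 = 42025 ≡ 61
107^16 ≡ 61^2 = 3721 ≡ 224
107^32 ≡ 224^2 = 50176 ≡ 142
107^64 ≡ 142^2 = 20164 ≡ 258
107^128 ≡ 258^2 = 66564 ≡ 121
210 = 128 + 64 + 16 + 2, so 107^210 ≡ 121·258·224·151 ≡ 96 (mod 269)
161·96 = 15456 ≡ 123 (mod 269)
123 ≡ 123 (mod 269); signature holds.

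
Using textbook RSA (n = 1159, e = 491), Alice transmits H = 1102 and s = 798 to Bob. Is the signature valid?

valid

s^2 ≡ 798^2 = 636804 ≡ 513
s^4 ≡ 513^2 = 263169 ≡ 76
s^8 ≡ 76^2 = 5776 ≡ 1140
s^16 ≡ 1140^2 = 1299600 ≡ 361
s^32 ≡ 361^2 = 130321 ≡ 513
s^64 ≡ 513^2 = 263169 ≡ 76
s^128 ≡ 76^2 = 5776 ≡ 1140
s^256 ≡ 1140^2 = 1299600 ≡ 361
491 = 256 + 128 + 64 + 32 + 8 + 2 + 1, so s^491 ≡ 361·1140·76·513·1140·513·798 ≡ 1102 (mod 1159)
Since 1102 equals the digest 1102, verification succeeds.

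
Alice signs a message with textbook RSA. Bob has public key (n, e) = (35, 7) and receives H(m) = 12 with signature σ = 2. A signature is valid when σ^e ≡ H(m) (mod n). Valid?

no

σ^2 ≡ 2^2 = 4
σ^4 ≡ 4^2 = 16
7 = 4 + 2 + 1, so σ^7 ≡ 16·4·2 ≡ 23 (mod 35)
23 ≠ 12, so verification fails.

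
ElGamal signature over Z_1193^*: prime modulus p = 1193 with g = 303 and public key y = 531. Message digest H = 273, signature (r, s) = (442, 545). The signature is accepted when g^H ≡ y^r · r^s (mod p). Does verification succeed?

passes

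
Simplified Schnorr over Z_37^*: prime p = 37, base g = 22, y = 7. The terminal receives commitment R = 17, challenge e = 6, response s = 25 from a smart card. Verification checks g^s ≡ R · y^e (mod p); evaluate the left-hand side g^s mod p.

35

Squares mod 37: 22^1≡22, 22^2≡3, 22^4≡9, 22^8≡7, 22^16≡12
25 = 16 + 8 + 1, so 22^25 ≡ 12·7·22 ≡ 35 (mod 37)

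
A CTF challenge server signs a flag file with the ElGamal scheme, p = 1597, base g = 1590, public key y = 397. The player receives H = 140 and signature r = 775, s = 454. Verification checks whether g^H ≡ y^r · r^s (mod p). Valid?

no

Left side g^H mod p:
1590^2 = 2528100 ≡ 49
1590^4 ≡ 49^2 = 2401 ≡ 804
1590^8 ≡ 804^2 = 646416 ≡ 1228
1590^16 ≡ 1228^2 = 1507984 ≡ 416
1590^32 ≡ 416^2 = 173056 ≡ 580
1590^64 ≡ 580^2 = 336400 ≡ 1030
1590^128 ≡ 1030^2 = 1060900 ≡ 492
140 = 128 + 8 + 4, so 1590^140 ≡ 492·1228·804 ≡ 1208 (mod 1597)
Right side y^r · r^s mod p:
397^2 = 157609 ≡ 1103
397^4 ≡ 1103^2 = 1216609 ≡ 1292
397^8 ≡ 1292^2 = 1669264 ≡ 399
397^16 ≡ 399^2 = 159201 ≡ 1098
397^32 ≡ 1098^2 = 1205604 ≡ 1466
397^64 ≡ 1466^2 = 2149156 ≡ 1191
397^128 ≡ 1191^2 = 1418481 ≡ 345
397^256 ≡ 345^2 = 119025 ≡ 847
397^512 ≡ 847^2 = 717409 ≡ 356
775 = 512 + 256 + 4 + 2 + 1, so 397^775 ≡ 356·847·1292·1103·397 ≡ 144 (mod 1597)
775^2 = 600625 ≡ 153
775^4 ≡ 153^2 = 23409 ≡ 1051
775^8 ≡ 1051^2 = 1104601 ≡ 1074
775^16 ≡ 1074^2 = 1153476 ≡ 442
775^32 ≡ 442^2 = 195364 ≡ 530
775^64 ≡ 530^2 = 280900 ≡ 1425
775^128 ≡ 1425^2 = 2030625 ≡ 838
775^256 ≡ 838^2 = 702244 ≡ 1161
454 = 256 + 128 + 64 + 4 + 2, so 775^454 ≡ 1161·838·1425·1051·153 ≡ 1025 (mod 1597)
144·1025 = 147600 ≡ 676 (mod 1597)
1208 ≠ 676, so verification fails.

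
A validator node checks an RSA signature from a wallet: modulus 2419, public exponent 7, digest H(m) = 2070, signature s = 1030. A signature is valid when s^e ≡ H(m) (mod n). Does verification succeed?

passes

Squares mod 2419: s^1≡1030, s^2≡1378, s^4≡2388
7 = 4 + 2 + 1, so s^7 ≡ 2388·1378·1030 ≡ 2070 (mod 2419)
Since 2070 equals the digest 2070, verification succeeds.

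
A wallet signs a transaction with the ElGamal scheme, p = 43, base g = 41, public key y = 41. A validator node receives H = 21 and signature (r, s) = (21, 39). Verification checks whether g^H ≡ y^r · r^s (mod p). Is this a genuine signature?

forged

Left side g^H mod p:
Squares mod 43: 41^1≡41, 41^2≡4, 41^4≡16, 41^8≡41, 41^16≡4
21 = 16 + 4 + 1, so 41^21 ≡ 4·16·41 ≡ 1 (mod 43)
Right side y^r · r^s mod p:
Squares mod 43: 41^1≡41, 41^2≡4, 41^4≡16, 41^8≡41, 41^16≡4
21 = 16 + 4 + 1, so 41^21 ≡ 4·16·41 ≡ 1 (mod 43)
Squares mod 43: 21^1≡21, 21^2≡11, 21^4≡35, 21^8≡21, 21^16≡11, 21^32≡35
39 = 32 + 4 + 2 + 1, so 21^39 ≡ 35·35·11·21 ≡ 35 (mod 43)
1·35 = 35 ≡ 35 (mod 43)
1 ≠ 35, so verification fails.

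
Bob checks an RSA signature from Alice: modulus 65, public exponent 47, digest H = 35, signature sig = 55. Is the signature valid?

valid

Squares mod 65: sig^1≡55, sig^2≡35, sig^4≡55, sig^8≡35, sig^16≡55, sig^32≡35
47 = 32 + 8 + 4 + 2 + 1, so sig^47 ≡ 35·35·55·35·55 ≡ 35 (mod 65)
35 = H, so the signature checks out.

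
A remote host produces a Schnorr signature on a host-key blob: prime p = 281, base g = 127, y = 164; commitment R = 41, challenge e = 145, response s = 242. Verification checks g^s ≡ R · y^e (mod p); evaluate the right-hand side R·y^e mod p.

145

164^2 = 26896 ≡ 201
164^4 ≡ 201^2 = 40401 ≡ 218
164^8 ≡ 218^2 = 47524 ≡ 35
164^16 ≡ 35^2 = 1225 ≡ 101
164^32 ≡ 101^2 = 10201 ≡ 85
164^64 ≡ 85^2 = 7225 ≡ 200
164^128 ≡ 200^2 = 40000 ≡ 98
145 = 128 + 16 + 1, so 164^145 ≡ 98·101·164 ≡ 216 (mod 281)
R · y^e ≡ 41·216 = 8856 ≡ 145 (mod 281)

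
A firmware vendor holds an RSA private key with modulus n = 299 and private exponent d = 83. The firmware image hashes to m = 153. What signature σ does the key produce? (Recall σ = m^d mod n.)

m^2 ≡ 153^2 = 23409 ≡ 87
m^4 ≡ 87^2 = 7569 ≡ 94
m^8 ≡ 94^2 = 8836 ≡ 165
m^16 ≡ 165^2 = 27225 ≡ 16
m^32 ≡ 16^2 = 256
m^64 ≡ 256^2 = 65536 ≡ 55
83 = 64 + 16 + 2 + 1, so m^83 ≡ 55·16·87·153 ≡ 56 (mod 299)

56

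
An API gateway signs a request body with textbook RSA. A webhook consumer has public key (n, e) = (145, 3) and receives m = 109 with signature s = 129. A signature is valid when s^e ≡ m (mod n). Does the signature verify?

verifies

Squares mod 145: s^1≡129, s^2≡111
3 = 2 + 1, so s^3 ≡ 111·129 ≡ 109 (mod 145)
Since 109 equals the digest 109, verification succeeds.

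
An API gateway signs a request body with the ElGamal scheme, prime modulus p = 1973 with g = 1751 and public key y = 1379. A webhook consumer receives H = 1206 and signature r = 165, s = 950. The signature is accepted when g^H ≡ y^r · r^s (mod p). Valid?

no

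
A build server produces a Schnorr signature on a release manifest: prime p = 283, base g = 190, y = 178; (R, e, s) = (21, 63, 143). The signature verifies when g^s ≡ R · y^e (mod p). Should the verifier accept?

reject

g^s mod p:
190^2 = 36100 ≡ 159
190^4 ≡ 159^2 = 25281 ≡ 94
190^8 ≡ 94^2 = 8836 ≡ 63
190^16 ≡ 63^2 = 3969 ≡ 7
190^32 ≡ 7^2 = 49
190^64 ≡ 49^2 = 2401 ≡ 137
190^128 ≡ 137^2 = 18769 ≡ 91
143 = 128 + 8 + 4 + 2 + 1, so 190^143 ≡ 91·63·94·159·190 ≡ 124 (mod 283)
R · y^e mod p:
178^2 = 31684 ≡ 271
178^4 ≡ 271^2 = 73441 ≡ 144
178^8 ≡ 144^2 = 20736 ≡ 77
178^16 ≡ 77^2 = 5929 ≡ 269
178^32 ≡ 269^2 = 72361 ≡ 196
63 = 32 + 16 + 8 + 4 + 2 + 1, so 178^63 ≡ 196·269·77·144·271·178 ≡ 219 (mod 283)
21·219 = 4599 ≡ 71 (mod 283)
124 ≠ 71; the check fails.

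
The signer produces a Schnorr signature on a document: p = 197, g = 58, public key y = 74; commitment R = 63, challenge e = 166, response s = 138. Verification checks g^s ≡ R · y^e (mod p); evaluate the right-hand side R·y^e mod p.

74^2 = 5476 ≡ 157
74^4 ≡ 157^2 = 24649 ≡ 24
74^8 ≡ 24^2 = 576 ≡ 182
74^16 ≡ 182^2 = 33124 ≡ 28
74^32 ≡ 28^2 = 784 ≡ 193
74^64 ≡ 193^2 = 37249 ≡ 16
74^128 ≡ 16^2 = 256 ≡ 59
166 = 128 + 32 + 4 + 2, so 74^166 ≡ 59·193·24·157 ≡ 10 (mod 197)
R · y^e ≡ 63·10 = 630 ≡ 39 (mod 197)

39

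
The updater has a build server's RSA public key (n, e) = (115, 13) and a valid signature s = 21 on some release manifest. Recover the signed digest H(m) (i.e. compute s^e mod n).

111

s^2 ≡ 21^2 = 441 ≡ 96
s^4 ≡ 96^2 = 9216 ≡ 16
s^8 ≡ 16^2 = 256 ≡ 26
13 = 8 + 4 + 1, so s^13 ≡ 26·16·21 ≡ 111 (mod 115)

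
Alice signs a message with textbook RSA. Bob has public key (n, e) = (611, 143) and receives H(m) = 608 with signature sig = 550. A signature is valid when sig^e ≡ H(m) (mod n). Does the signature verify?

Squares mod 611: sig^1≡550, sig^2≡55, sig^4≡581, sig^8≡289, sig^16≡425, sig^32≡380, sig^64≡204, sig^128≡68
143 = 128 + 8 + 4 + 2 + 1, so sig^143 ≡ 68·289·581·55·550 ≡ 608 (mod 611)
sig^143 mod 611 = 608 matches H(m).

verifies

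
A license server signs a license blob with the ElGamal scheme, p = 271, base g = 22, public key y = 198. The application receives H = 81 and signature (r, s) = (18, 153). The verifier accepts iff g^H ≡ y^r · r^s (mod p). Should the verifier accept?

accept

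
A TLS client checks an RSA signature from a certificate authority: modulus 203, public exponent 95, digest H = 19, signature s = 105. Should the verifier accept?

reject

s^2 ≡ 105^2 = 11025 ≡ 63
s^4 ≡ 63^2 = 3969 ≡ 112
s^8 ≡ 112^2 = 12544 ≡ 161
s^16 ≡ 161^2 = 25921 ≡ 140
s^32 ≡ 140^2 = 19600 ≡ 112
s^64 ≡ 112^2 = 12544 ≡ 161
95 = 64 + 16 + 8 + 4 + 2 + 1, so s^95 ≡ 161·140·161·112·63·105 ≡ 77 (mod 203)
77 ≠ 19, so verification fails.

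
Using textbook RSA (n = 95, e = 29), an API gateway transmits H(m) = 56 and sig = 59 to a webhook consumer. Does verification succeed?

sig^29 mod 95 = 34
34 ≠ 56, so verification fails.

fails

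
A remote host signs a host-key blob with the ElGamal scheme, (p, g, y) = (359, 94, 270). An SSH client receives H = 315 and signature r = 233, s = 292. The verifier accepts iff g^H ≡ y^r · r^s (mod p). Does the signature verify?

verifies

Left side g^H mod p:
94^2 = 8836 ≡ 220
94^4 ≡ 220^2 = 48400 ≡ 294
94^8 ≡ 294^2 = 86436 ≡ 276
94^16 ≡ 276^2 = 76176 ≡ 68
94^32 ≡ 68^2 = 4624 ≡ 316
94^64 ≡ 316^2 = 99856 ≡ 54
94^128 ≡ 54^2 = 2916 ≡ 44
94^256 ≡ 44^2 = 1936 ≡ 141
315 = 256 + 32 + 16 + 8 + 2 + 1, so 94^315 ≡ 141·316·68·276·220·94 ≡ 297 (mod 359)
Right side y^r · r^s mod p:
270^2 = 72900 ≡ 23
270^4 ≡ 23^2 = 529 ≡ 170
270^8 ≡ 170^2 = 28900 ≡ 180
270^16 ≡ 180^2 = 32400 ≡ 90
270^32 ≡ 90^2 = 8100 ≡ 202
270^64 ≡ 202^2 = 40804 ≡ 237
270^128 ≡ 237^2 = 56169 ≡ 165
233 = 128 + 64 + 32 + 8 + 1, so 270^233 ≡ 165·237·202·180·270 ≡ 5 (mod 359)
233^2 = 54289 ≡ 80
233^4 ≡ 80^2 = 6400 ≡ 297
233^8 ≡ 297^2 = 88209 ≡ 254
233^16 ≡ 254^2 = 64516 ≡ 255
233^32 ≡ 255^2 = 65025 ≡ 46
233^64 ≡ 46^2 = 2116 ≡ 321
233^128 ≡ 321^2 = 103041 ≡ 8
233^256 ≡ 8^2 = 64
292 = 256 + 32 + 4, so 233^292 ≡ 64·46·297 ≡ 203 (mod 359)
5·203 = 1015 ≡ 297 (mod 359)
297 ≡ 297 (mod 359), so the signature is genuine.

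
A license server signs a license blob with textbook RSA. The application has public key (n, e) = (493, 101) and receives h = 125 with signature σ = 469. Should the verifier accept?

σ^2 ≡ 469^2 = 219961 ≡ 83
σ^4 ≡ 83^2 = 6889 ≡ 480
σ^8 ≡ 480^2 = 230400 ≡ 169
σ^16 ≡ 169^2 = 28561 ≡ 460
σ^32 ≡ 460^2 = 211600 ≡ 103
σ^64 ≡ 103^2 = 10609 ≡ 256
101 = 64 + 32 + 4 + 1, so σ^101 ≡ 256·103·480·469 ≡ 125 (mod 493)
σ^101 mod 493 = 125 matches h.

accept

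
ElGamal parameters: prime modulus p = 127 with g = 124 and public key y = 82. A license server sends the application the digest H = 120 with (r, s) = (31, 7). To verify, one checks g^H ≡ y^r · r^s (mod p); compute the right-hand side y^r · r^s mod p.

50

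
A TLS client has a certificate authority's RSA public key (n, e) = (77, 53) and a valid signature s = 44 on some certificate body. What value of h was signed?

11

s^2 ≡ 44^2 = 1936 ≡ 11
s^4 ≡ 11^2 = 121 ≡ 44
s^8 ≡ 44^2 = 1936 ≡ 11
s^16 ≡ 11^2 = 121 ≡ 44
s^32 ≡ 44^2 = 1936 ≡ 11
53 = 32 + 16 + 4 + 1, so s^53 ≡ 11·44·44·44 ≡ 11 (mod 77)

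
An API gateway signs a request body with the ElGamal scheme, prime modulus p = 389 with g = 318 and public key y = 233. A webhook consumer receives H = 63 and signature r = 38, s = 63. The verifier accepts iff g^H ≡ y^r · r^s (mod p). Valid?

Left side g^H mod p:
Squares mod 389: 318^1≡318, 318^2≡373, 318^4≡256, 318^8≡184, 318^16≡13, 318^32≡169
63 = 32 + 16 + 8 + 4 + 2 + 1, so 318^63 ≡ 169·13·184·256·373·318 ≡ 47 (mod 389)
Right side y^r · r^s mod p:
Squares mod 389: 233^1≡233, 233^2≡218, 233^4≡66, 233^8≡77, 233^16≡94, 233^32≡278
38 = 32 + 4 + 2, so 233^38 ≡ 278·66·218 ≡ 166 (mod 389)
Squares mod 389: 38^1≡38, 38^2≡277, 38^4≡96, 38^8≡269, 38^16≡7, 38^32≡49
63 = 32 + 16 + 8 + 4 + 2 + 1, so 38^63 ≡ 49·7·269·96·277·38 ≡ 12 (mod 389)
166·12 = 1992 ≡ 47 (mod 389)
47 ≡ 47 (mod 389), so the signature is genuine.

yes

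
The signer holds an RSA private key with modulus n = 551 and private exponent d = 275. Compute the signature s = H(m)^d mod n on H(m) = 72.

287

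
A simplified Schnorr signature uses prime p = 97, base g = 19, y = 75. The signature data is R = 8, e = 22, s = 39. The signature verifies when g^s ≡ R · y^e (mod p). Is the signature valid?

g^s mod p:
Squares mod 97: 19^1≡19, 19^2≡70, 19^4≡50, 19^8≡75, 19^16≡96, 19^32≡1
39 = 32 + 4 + 2 + 1, so 19^39 ≡ 1·50·70·19 ≡ 55 (mod 97)
R · y^e mod p:
Squares mod 97: 75^1≡75, 75^2≡96, 75^4≡1, 75^8≡1, 75^16≡1
22 = 16 + 4 + 2, so 75^22 ≡ 1·1·96 ≡ 96 (mod 97)
8·96 = 768 ≡ 89 (mod 97)
55 ≠ 89; the check fails.

invalid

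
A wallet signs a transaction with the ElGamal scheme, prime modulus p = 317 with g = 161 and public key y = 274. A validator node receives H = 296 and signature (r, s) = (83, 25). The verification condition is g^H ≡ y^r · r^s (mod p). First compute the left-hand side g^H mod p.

Squares mod 317: 161^1≡161, 161^2≡244, 161^4≡257, 161^8≡113, 161^16≡89, 161^32≡313, 161^64≡16, 161^128≡256, 161^256≡234
296 = 256 + 32 + 8, so 161^296 ≡ 234·313·113 ≡ 110 (mod 317)

110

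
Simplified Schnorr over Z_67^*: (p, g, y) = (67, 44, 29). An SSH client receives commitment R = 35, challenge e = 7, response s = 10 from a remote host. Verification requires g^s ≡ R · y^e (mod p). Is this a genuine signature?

g^s mod p:
44^2 = 1936 ≡ 60
44^4 ≡ 60^2 = 3600 ≡ 49
44^8 ≡ 49^2 = 2401 ≡ 56
10 = 8 + 2, so 44^10 ≡ 56·60 ≡ 10 (mod 67)
R · y^e mod p:
29^2 = 841 ≡ 37
29^4 ≡ 37^2 = 1369 ≡ 29
7 = 4 + 2 + 1, so 29^7 ≡ 29·37·29 ≡ 29 (mod 67)
35·29 = 1015 ≡ 10 (mod 67)
10 ≡ 10 (mod 67); signature holds.

genuine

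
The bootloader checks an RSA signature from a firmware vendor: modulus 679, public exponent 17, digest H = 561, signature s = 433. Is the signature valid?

s^2 ≡ 433^2 = 187489 ≡ 85
s^4 ≡ 85^2 = 7225 ≡ 435
s^8 ≡ 435^2 = 189225 ≡ 463
s^16 ≡ 463^2 = 214369 ≡ 484
17 = 16 + 1, so s^17 ≡ 484·433 ≡ 440 (mod 679)
440 ≠ 561, so verification fails.

invalid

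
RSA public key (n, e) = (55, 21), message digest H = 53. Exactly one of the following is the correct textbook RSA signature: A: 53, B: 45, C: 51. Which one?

A

Candidate A: Squares mod 55: 53^1≡53, 53^2≡4, 53^4≡16, 53^8≡36, 53^16≡31; 21 = 16 + 4 + 1, so 53^21 ≡ 31·16·53 ≡ 53 (mod 55)
  → matches H = 53
Candidate B: Squares mod 55: 45^1≡45, 45^2≡45, 45^4≡45, 45^8≡45, 45^16≡45; 21 = 16 + 4 + 1, so 45^21 ≡ 45·45·45 ≡ 45 (mod 55)
Candidate C: Squares mod 55: 51^1≡51, 51^2≡16, 51^4≡36, 51^8≡31, 51^16≡26; 21 = 16 + 4 + 1, so 51^21 ≡ 26·36·51 ≡ 51 (mod 55)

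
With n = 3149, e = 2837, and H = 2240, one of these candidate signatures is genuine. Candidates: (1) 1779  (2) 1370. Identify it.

1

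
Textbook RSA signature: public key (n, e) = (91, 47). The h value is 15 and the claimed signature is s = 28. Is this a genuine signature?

s^2 ≡ 28^2 = 784 ≡ 56
s^4 ≡ 56^2 = 3136 ≡ 42
s^8 ≡ 42^2 = 1764 ≡ 35
s^16 ≡ 35^2 = 1225 ≡ 42
s^32 ≡ 42^2 = 1764 ≡ 35
47 = 32 + 8 + 4 + 2 + 1, so s^47 ≡ 35·35·42·56·28 ≡ 7 (mod 91)
s^47 mod 91 = 7, but h = 15.

forged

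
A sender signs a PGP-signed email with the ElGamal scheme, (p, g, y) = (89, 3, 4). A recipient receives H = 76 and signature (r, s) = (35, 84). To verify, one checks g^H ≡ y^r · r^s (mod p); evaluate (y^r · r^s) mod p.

85

Squares mod 89: 4^1≡4, 4^2≡16, 4^4≡78, 4^8≡32, 4^16≡45, 4^32≡67
35 = 32 + 2 + 1, so 4^35 ≡ 67·16·4 ≡ 16 (mod 89)
Squares mod 89: 35^1≡35, 35^2≡68, 35^4≡85, 35^8≡16, 35^16≡78, 35^32≡32, 35^64≡45
84 = 64 + 16 + 4, so 35^84 ≡ 45·78·85 ≡ 22 (mod 89)
y^r · r^s ≡ 16·22 = 352 ≡ 85 (mod 89)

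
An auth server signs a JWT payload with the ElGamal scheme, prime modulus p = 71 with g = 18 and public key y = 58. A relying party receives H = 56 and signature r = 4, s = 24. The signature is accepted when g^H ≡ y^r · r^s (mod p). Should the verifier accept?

reject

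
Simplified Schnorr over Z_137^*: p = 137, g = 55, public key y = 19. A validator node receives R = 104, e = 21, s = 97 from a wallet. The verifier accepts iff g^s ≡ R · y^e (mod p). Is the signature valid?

g^s mod p:
55^2 = 3025 ≡ 11
55^4 ≡ 11^2 = 121
55^8 ≡ 121^2 = 14641 ≡ 119
55^16 ≡ 119^2 = 14161 ≡ 50
55^32 ≡ 50^2 = 2500 ≡ 34
55^64 ≡ 34^2 = 1156 ≡ 60
97 = 64 + 32 + 1, so 55^97 ≡ 60·34·55 ≡ 134 (mod 137)
R · y^e mod p:
19^2 = 361 ≡ 87
19^4 ≡ 87^2 = 7569 ≡ 34
19^8 ≡ 34^2 = 1156 ≡ 60
19^16 ≡ 60^2 = 3600 ≡ 38
21 = 16 + 4 + 1, so 19^21 ≡ 38·34·19 ≡ 25 (mod 137)
104·25 = 2600 ≡ 134 (mod 137)
134 ≡ 134 (mod 137); signature holds.

valid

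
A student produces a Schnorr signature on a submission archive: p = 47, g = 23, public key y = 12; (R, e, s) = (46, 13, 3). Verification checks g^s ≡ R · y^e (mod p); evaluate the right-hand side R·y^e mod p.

41

12^2 = 144 ≡ 3
12^4 ≡ 3^2 = 9
12^8 ≡ 9^2 = 81 ≡ 34
13 = 8 + 4 + 1, so 12^13 ≡ 34·9·12 ≡ 6 (mod 47)
R · y^e ≡ 46·6 = 276 ≡ 41 (mod 47)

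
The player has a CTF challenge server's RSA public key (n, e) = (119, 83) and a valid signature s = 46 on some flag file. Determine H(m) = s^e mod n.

79

s^83 mod 119 = 79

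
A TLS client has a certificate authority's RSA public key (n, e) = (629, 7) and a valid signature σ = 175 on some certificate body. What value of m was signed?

27

Squares mod 629: σ^1≡175, σ^2≡433, σ^4≡47
7 = 4 + 2 + 1, so σ^7 ≡ 47·433·175 ≡ 27 (mod 629)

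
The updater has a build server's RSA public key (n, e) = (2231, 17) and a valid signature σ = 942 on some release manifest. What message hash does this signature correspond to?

σ^2 ≡ 942^2 = 887364 ≡ 1657
σ^4 ≡ 1657^2 = 2745649 ≡ 1519
σ^8 ≡ 1519^2 = 2307361 ≡ 507
σ^16 ≡ 507^2 = 257049 ≡ 484
17 = 16 + 1, so σ^17 ≡ 484·942 ≡ 804 (mod 2231)

804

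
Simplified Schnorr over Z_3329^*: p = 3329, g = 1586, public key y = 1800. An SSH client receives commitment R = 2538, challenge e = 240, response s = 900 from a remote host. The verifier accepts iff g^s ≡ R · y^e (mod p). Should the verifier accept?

accept

g^s mod p:
1586^900 mod 3329 = 82
R · y^e mod p:
1800^240 mod 3329 = 2988
2538·2988 = 7583544 ≡ 82 (mod 3329)
82 ≡ 82 (mod 3329); signature holds.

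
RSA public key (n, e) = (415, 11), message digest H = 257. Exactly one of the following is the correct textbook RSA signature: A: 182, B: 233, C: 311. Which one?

Candidate A: Squares mod 415: 182^1≡182, 182^2≡339, 182^4≡381, 182^8≡326; 11 = 8 + 2 + 1, so 182^11 ≡ 326·339·182 ≡ 158 (mod 415)
Candidate B: Squares mod 415: 233^1≡233, 233^2≡339, 233^4≡381, 233^8≡326; 11 = 8 + 2 + 1, so 233^11 ≡ 326·339·233 ≡ 257 (mod 415)
  → matches H = 257
Candidate C: Squares mod 415: 311^1≡311, 311^2≡26, 311^4≡261, 311^8≡61; 11 = 8 + 2 + 1, so 311^11 ≡ 61·26·311 ≡ 226 (mod 415)

B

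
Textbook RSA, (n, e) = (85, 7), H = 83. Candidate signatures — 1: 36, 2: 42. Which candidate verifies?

2

Candidate 1: 36^2 = 1296 ≡ 21; 36^4 ≡ 21^2 = 441 ≡ 16; 7 = 4 + 2 + 1, so 36^7 ≡ 16·21·36 ≡ 26 (mod 85)
Candidate 2: 42^2 = 1764 ≡ 64; 42^4 ≡ 64^2 = 4096 ≡ 16; 7 = 4 + 2 + 1, so 42^7 ≡ 16·64·42 ≡ 83 (mod 85)
  → matches H = 83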